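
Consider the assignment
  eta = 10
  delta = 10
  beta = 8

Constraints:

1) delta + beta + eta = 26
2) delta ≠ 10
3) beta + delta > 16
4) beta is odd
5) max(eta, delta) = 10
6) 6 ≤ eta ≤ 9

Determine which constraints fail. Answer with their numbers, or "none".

1) delta + beta + eta = 10 + 8 + 10 = 28, not 26 — violated.
2) delta = 10, but 10 is required to differ — violated.
3) beta + delta = 8 + 10 = 18; 18 > 16 — OK.
4) beta = 8 is even — violated.
5) max(10, 10) = 10 — OK.
6) eta = 10 is outside [6, 9] — violated.

No — constraints 1, 2, 4, 6 are not satisfied.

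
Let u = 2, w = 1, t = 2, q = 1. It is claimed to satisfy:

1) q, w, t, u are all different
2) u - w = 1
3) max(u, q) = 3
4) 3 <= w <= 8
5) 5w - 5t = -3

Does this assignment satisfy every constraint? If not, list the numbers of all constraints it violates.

1) q = w = 1, not all different  FAIL
2) u - w = 2 - 1 = 1  OK
3) max(2, 1) = 2, not 3  FAIL
4) w = 1 is outside [3, 8]  FAIL
5) 5w - 5t = 5(1) - 5(2) = -5, not -3  FAIL

No — constraints 1, 3, 4, 5 are not satisfied.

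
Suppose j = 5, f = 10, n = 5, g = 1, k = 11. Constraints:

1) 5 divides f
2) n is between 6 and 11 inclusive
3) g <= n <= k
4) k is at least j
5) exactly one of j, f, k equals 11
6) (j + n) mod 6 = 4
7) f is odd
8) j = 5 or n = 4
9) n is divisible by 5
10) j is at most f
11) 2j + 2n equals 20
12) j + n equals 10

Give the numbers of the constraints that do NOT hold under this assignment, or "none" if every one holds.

No — constraints 2 and 7 are not satisfied.

1) 10 / 5 = 2, so 5 divides 10 — holds.
2) n = 5 is outside [6, 11] — does not hold.
3) values 1 <= 5 <= 11 — holds.
4) k = 11, j = 5; 11 ≥ 5 — holds.
5) j=5, f=10, k=11; 1 of them equals 11 — holds.
6) j + n = 10; 10 mod 6 = 4 — holds.
7) f = 10 is even — does not hold.
8) j = 5 = 5 (first disjunct) — holds.
9) 5 / 5 = 1, so 5 divides 5 — holds.
10) j = 5, f = 10; 5 ≤ 10 — holds.
11) 2j + 2n = 2(5) + 2(5) = 20 — holds.
12) j + n = 5 + 5 = 10 — holds.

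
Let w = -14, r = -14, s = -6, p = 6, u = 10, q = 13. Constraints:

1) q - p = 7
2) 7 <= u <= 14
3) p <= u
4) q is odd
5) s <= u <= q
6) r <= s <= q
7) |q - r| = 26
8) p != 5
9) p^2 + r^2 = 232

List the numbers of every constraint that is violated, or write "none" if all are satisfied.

1) q - p = 13 - 6 = 7 — satisfied.
2) u = 10 lies in [7, 14] — satisfied.
3) p = 6, u = 10; 6 ≤ 10 — satisfied.
4) q = 13 is odd — satisfied.
5) values -6 <= 10 <= 13 — satisfied.
6) values -14 <= -6 <= 13 — satisfied.
7) |13 - (-14)| = 27, not 26 — violated.
8) p = 6, and 6 ≠ 5 — satisfied.
9) p^2 + r^2 = 6^2 + (-14)^2 = 36 + 196 = 232 — satisfied.

Constraint 7 is violated.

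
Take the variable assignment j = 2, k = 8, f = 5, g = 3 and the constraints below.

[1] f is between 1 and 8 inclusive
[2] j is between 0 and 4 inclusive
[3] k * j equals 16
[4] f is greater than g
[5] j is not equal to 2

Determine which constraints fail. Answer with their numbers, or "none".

[1] f = 5 lies in [1, 8] — holds.
[2] j = 2 lies in [0, 4] — holds.
[3] k * j = 8 * 2 = 16 — holds.
[4] f = 5, g = 3; 5 > 3 — holds.
[5] j = 2, but 2 is required to differ — fails.

Constraint 5 is violated.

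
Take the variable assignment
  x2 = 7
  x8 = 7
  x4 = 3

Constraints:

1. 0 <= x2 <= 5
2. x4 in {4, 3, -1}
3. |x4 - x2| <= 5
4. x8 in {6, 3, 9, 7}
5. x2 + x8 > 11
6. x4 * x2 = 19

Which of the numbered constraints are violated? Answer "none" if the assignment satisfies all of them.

Constraints 1 and 6 are violated.

1. x2 = 7 is outside [0, 5] — does not hold.
2. x4 = 3 is in {4, 3, -1} — holds.
3. |3 - 7| = 4; 4 ≤ 5 — holds.
4. x8 = 7 is in {6, 3, 9, 7} — holds.
5. x2 + x8 = 7 + 7 = 14; 14 > 11 — holds.
6. x4 * x2 = 3 * 7 = 21, not 19 — does not hold.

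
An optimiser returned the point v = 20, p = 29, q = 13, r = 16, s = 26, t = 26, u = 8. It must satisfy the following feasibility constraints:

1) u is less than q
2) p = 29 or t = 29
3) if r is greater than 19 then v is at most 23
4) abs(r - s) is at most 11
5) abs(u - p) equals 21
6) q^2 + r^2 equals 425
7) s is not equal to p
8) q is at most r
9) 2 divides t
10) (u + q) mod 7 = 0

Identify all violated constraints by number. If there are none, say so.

1) u = 8, q = 13; 8 < 13 — holds.
2) p = 29 = 29 (first disjunct) — holds.
3) r = 16, not > 19; antecedent false, conditional vacuously true — holds.
4) abs(16 - 26) = 10; 10 ≤ 11 — holds.
5) abs(8 - 29) = 21 — holds.
6) q^2 + r^2 = 13^2 + 16^2 = 169 + 256 = 425 — holds.
7) s = 26, p = 29; distinct — holds.
8) q = 13, r = 16; 13 ≤ 16 — holds.
9) 26 / 2 = 13, so 2 divides 26 — holds.
10) u + q = 21; 21 mod 7 = 0 — holds.

All constraints are satisfied.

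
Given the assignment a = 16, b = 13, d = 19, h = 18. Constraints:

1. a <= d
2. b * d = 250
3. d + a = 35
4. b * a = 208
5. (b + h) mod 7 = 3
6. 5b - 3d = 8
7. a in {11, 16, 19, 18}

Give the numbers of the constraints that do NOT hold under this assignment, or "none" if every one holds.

No — constraint 2 is not satisfied.

1. a = 16, d = 19; 16 ≤ 19 — holds.
2. b * d = 13 * 19 = 247, not 250 — does not hold.
3. d + a = 19 + 16 = 35 — holds.
4. b * a = 13 * 16 = 208 — holds.
5. b + h = 31; 31 mod 7 = 3 — holds.
6. 5b - 3d = 5(13) - 3(19) = 8 — holds.
7. a = 16 is in {11, 16, 19, 18} — holds.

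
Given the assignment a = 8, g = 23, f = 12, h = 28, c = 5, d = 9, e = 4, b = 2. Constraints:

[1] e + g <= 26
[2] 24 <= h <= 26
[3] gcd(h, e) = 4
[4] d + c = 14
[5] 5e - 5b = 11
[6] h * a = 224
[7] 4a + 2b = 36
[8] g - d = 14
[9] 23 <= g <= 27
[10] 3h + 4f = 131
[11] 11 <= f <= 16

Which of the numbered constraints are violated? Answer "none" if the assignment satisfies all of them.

Violated: 1, 2, 5, 10.

[1] e + g = 4 + 23 = 27; 27 > 26, bound 26 not met — violated.
[2] h = 28 is outside [24, 26] — violated.
[3] gcd(28, 4) = 4 — satisfied.
[4] d + c = 9 + 5 = 14 — satisfied.
[5] 5e - 5b = 5(4) - 5(2) = 10, not 11 — violated.
[6] h * a = 28 * 8 = 224 — satisfied.
[7] 4a + 2b = 4(8) + 2(2) = 36 — satisfied.
[8] g - d = 23 - 9 = 14 — satisfied.
[9] g = 23 lies in [23, 27] — satisfied.
[10] 3h + 4f = 3(28) + 4(12) = 132, not 131 — violated.
[11] f = 12 lies in [11, 16] — satisfied.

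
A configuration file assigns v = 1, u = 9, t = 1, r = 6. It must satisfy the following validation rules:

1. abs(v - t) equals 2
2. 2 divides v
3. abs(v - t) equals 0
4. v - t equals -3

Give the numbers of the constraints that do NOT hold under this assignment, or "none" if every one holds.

1. abs(1 - 1) = 0, not 2  ✘
2. 1 = 2*0 + 1, so 2 does not divide 1  ✘
3. abs(1 - 1) = 0  ✔
4. v - t = 1 - 1 = 0, not -3  ✘

No — constraints 1, 2, and 4 are not satisfied.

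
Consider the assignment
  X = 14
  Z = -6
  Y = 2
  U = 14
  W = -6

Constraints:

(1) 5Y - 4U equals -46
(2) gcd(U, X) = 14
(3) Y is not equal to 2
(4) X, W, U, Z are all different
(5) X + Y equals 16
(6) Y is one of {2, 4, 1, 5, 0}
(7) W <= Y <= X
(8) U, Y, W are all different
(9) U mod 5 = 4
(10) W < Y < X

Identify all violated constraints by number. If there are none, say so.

Constraints 3, 4 do not hold.

(1) 5Y - 4U = 5(2) - 4(14) = -46 — holds.
(2) gcd(14, 14) = 14 — holds.
(3) Y = 2, but 2 is required to differ — does not hold.
(4) X = U = 14, not all different — does not hold.
(5) X + Y = 14 + 2 = 16 — holds.
(6) Y = 2 is in {2, 4, 1, 5, 0} — holds.
(7) values -6 <= 2 <= 14 — holds.
(8) values 14, 2, -6 are pairwise distinct — holds.
(9) 14 mod 5 = 4 — holds.
(10) values -6 < 2 < 14 — holds.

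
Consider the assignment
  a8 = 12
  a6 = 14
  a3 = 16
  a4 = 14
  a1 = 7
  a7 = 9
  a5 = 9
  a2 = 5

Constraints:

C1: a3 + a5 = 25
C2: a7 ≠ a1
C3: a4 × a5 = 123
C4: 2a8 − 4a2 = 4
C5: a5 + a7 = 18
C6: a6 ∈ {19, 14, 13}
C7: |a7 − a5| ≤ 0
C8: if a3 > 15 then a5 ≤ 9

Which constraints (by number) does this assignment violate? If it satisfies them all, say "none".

C1: a3 + a5 = 16 + 9 = 25 — holds.
C2: a7 = 9, a1 = 7; distinct — holds.
C3: a4 × a5 = 14 × 9 = 126, not 123 — fails.
C4: 2a8 − 4a2 = 2(12) − 4(5) = 4 — holds.
C5: a5 + a7 = 9 + 9 = 18 — holds.
C6: a6 = 14 is in {19, 14, 13} — holds.
C7: |9 − 9| = 0; 0 ≤ 0 — holds.
C8: a3 = 16 > 15, so we need a5 ≤ 9; a5 = 9 ≤ 9 — holds.

Constraint 3 does not hold.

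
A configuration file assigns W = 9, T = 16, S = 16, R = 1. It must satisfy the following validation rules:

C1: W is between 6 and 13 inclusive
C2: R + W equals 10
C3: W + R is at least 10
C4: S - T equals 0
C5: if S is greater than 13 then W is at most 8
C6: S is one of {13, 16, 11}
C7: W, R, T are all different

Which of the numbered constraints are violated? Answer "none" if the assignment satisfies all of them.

Constraint 5 is violated.

C1: W = 9 lies in [6, 13] — OK.
C2: R + W = 1 + 9 = 10 — OK.
C3: W + R = 9 + 1 = 10; 10 ≥ 10 — OK.
C4: S - T = 16 - 16 = 0 — OK.
C5: S = 16 > 13, so we need W ≤ 8; but W = 9 > 8 — violated.
C6: S = 16 is in {13, 16, 11} — OK.
C7: values 9, 1, 16 are pairwise distinct — OK.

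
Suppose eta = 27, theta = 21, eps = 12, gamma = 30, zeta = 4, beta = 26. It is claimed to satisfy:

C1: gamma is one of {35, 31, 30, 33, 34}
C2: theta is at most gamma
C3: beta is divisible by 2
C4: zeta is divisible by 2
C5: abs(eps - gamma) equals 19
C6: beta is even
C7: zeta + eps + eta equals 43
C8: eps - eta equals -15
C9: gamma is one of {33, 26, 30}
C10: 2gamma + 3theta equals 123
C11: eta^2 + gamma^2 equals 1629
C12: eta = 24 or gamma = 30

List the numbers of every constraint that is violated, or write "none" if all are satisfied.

C1: gamma = 30 is in {35, 31, 30, 33, 34}  ✔
C2: theta = 21, gamma = 30; 21 ≤ 30  ✔
C3: 26 / 2 = 13, so 2 divides 26  ✔
C4: 4 / 2 = 2, so 2 divides 4  ✔
C5: abs(12 - 30) = 18, not 19  ✘
C6: beta = 26 is even  ✔
C7: zeta + eps + eta = 4 + 12 + 27 = 43  ✔
C8: eps - eta = 12 - 27 = -15  ✔
C9: gamma = 30 is in {33, 26, 30}  ✔
C10: 2gamma + 3theta = 2(30) + 3(21) = 123  ✔
C11: eta^2 + gamma^2 = 27^2 + 30^2 = 729 + 900 = 1629  ✔
C12: eta = 27 ≠ 24, but gamma = 30 = 30 (second disjunct)  ✔

Constraint 5 does not hold.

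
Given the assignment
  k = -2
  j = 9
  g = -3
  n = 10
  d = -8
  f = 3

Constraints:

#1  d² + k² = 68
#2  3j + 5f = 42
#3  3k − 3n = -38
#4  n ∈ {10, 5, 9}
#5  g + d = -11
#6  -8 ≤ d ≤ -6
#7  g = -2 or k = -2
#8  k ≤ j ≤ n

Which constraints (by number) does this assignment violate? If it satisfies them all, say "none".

#1 d² + k² = (-8)² + (-2)² = 64 + 4 = 68  true
#2 3j + 5f = 3(9) + 5(3) = 42  true
#3 3k − 3n = 3(-2) − 3(10) = -36, not -38  false
#4 n = 10 is in {10, 5, 9}  true
#5 g + d = -3 + (-8) = -11  true
#6 d = -8 lies in [-8, -6]  true
#7 g = -3 ≠ -2, but k = -2 = -2 (second disjunct)  true
#8 values -2 ≤ 9 ≤ 10  true

The assignment fails constraint 3.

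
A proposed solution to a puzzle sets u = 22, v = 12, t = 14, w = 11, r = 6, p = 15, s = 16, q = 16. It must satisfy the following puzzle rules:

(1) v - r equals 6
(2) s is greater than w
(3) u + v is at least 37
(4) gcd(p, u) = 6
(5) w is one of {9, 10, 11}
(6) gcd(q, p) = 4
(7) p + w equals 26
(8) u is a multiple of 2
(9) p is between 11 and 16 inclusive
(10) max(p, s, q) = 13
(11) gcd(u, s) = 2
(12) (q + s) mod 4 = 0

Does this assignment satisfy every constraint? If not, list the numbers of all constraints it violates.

(1) v - r = 12 - 6 = 6  ✓
(2) s = 16, w = 11; 16 > 11  ✓
(3) u + v = 22 + 12 = 34; 34 < 37, bound 37 not met  ✗
(4) gcd(15, 22) = 1, not 6  ✗
(5) w = 11 is in {9, 10, 11}  ✓
(6) gcd(16, 15) = 1, not 4  ✗
(7) p + w = 15 + 11 = 26  ✓
(8) 22 / 2 = 11, so 2 divides 22  ✓
(9) p = 15 lies in [11, 16]  ✓
(10) max(15, 16, 16) = 16, not 13  ✗
(11) gcd(22, 16) = 2  ✓
(12) q + s = 32; 32 mod 4 = 0  ✓

The assignment fails constraints 3, 4, 6, and 10.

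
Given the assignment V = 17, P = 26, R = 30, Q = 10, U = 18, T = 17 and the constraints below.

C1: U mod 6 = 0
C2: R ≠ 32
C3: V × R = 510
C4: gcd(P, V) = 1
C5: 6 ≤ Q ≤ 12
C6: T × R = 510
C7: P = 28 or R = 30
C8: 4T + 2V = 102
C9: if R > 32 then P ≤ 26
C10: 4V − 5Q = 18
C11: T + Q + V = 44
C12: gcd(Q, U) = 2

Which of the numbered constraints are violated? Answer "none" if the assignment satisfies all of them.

No violations.

C1: 18 mod 6 = 0 — holds.
C2: R = 30, and 30 ≠ 32 — holds.
C3: V × R = 17 × 30 = 510 — holds.
C4: gcd(26, 17) = 1 — holds.
C5: Q = 10 lies in [6, 12] — holds.
C6: T × R = 17 × 30 = 510 — holds.
C7: P = 26 ≠ 28, but R = 30 = 30 (second disjunct) — holds.
C8: 4T + 2V = 4(17) + 2(17) = 102 — holds.
C9: R = 30, not > 32; antecedent false, conditional vacuously true — holds.
C10: 4V − 5Q = 4(17) − 5(10) = 18 — holds.
C11: T + Q + V = 17 + 10 + 17 = 44 — holds.
C12: gcd(10, 18) = 2 — holds.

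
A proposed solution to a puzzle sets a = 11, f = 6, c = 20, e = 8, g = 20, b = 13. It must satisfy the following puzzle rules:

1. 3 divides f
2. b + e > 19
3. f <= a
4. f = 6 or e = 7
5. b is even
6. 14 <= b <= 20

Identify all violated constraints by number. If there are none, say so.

1. 6 / 3 = 2, so 3 divides 6 — holds.
2. b + e = 13 + 8 = 21; 21 > 19 — holds.
3. f = 6, a = 11; 6 ≤ 11 — holds.
4. f = 6 = 6 (first disjunct) — holds.
5. b = 13 is odd — does not hold.
6. b = 13 is outside [14, 20] — does not hold.

Constraints 5 and 6 are violated.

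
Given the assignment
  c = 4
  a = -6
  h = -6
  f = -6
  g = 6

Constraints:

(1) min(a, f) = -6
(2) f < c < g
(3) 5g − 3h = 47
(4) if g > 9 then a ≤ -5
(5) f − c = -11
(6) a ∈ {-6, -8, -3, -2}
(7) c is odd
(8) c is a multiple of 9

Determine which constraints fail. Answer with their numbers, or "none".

Violated: 3, 5, 7, 8.

(1) min(-6, -6) = -6 — holds.
(2) values -6 < 4 < 6 — holds.
(3) 5g − 3h = 5(6) − 3(-6) = 48, not 47 — does not hold.
(4) g = 6, not > 9; antecedent false, conditional vacuously true — holds.
(5) f − c = -6 − 4 = -10, not -11 — does not hold.
(6) a = -6 is in {-6, -8, -3, -2} — holds.
(7) c = 4 is even — does not hold.
(8) 4 = 9×0 + 4, so 9 does not divide 4 — does not hold.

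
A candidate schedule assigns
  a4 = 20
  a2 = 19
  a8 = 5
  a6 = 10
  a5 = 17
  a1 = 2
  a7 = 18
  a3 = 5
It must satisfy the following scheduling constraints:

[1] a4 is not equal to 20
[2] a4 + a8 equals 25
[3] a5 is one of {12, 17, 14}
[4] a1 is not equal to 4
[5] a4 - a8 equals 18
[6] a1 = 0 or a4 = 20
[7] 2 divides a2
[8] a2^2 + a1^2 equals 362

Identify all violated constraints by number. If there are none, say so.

[1] a4 = 20, but 20 is required to differ  ✗
[2] a4 + a8 = 20 + 5 = 25  ✓
[3] a5 = 17 is in {12, 17, 14}  ✓
[4] a1 = 2, and 2 ≠ 4  ✓
[5] a4 - a8 = 20 - 5 = 15, not 18  ✗
[6] a1 = 2 ≠ 0, but a4 = 20 = 20 (second disjunct)  ✓
[7] 19 = 2*9 + 1, so 2 does not divide 19  ✗
[8] a2^2 + a1^2 = 19^2 + 2^2 = 361 + 4 = 365, not 362  ✗

Constraints 1, 5, 7, and 8 are violated.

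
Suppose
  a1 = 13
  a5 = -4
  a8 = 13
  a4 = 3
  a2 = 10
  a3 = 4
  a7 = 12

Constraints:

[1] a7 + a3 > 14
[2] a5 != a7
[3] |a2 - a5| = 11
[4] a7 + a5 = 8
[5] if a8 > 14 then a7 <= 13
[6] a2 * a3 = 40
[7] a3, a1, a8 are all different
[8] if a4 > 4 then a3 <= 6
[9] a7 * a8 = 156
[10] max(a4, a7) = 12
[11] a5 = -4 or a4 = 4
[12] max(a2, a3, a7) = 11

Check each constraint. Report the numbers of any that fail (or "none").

[1] a7 + a3 = 12 + 4 = 16; 16 > 14 — OK.
[2] a5 = -4, a7 = 12; distinct — OK.
[3] |10 - (-4)| = 14, not 11 — violated.
[4] a7 + a5 = 12 + (-4) = 8 — OK.
[5] a8 = 13, not > 14; antecedent false, conditional vacuously true — OK.
[6] a2 * a3 = 10 * 4 = 40 — OK.
[7] a1 = a8 = 13, not all different — violated.
[8] a4 = 3, not > 4; antecedent false, conditional vacuously true — OK.
[9] a7 * a8 = 12 * 13 = 156 — OK.
[10] max(3, 12) = 12 — OK.
[11] a5 = -4 = -4 (first disjunct) — OK.
[12] max(10, 4, 12) = 12, not 11 — violated.

No — constraints 3, 7, 12 are not satisfied.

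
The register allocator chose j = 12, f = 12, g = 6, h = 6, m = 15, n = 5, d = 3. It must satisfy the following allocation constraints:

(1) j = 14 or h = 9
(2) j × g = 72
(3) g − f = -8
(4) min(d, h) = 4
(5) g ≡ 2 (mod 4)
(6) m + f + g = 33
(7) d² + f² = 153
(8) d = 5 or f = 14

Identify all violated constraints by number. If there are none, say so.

Constraints 1, 3, 4, and 8 do not hold.

(1) j = 12 ≠ 14 and h = 6 ≠ 9; both disjuncts false — fails.
(2) j × g = 12 × 6 = 72 — holds.
(3) g − f = 6 − 12 = -6, not -8 — fails.
(4) min(3, 6) = 3, not 4 — fails.
(5) 6 mod 4 = 2 — holds.
(6) m + f + g = 15 + 12 + 6 = 33 — holds.
(7) d² + f² = 3² + 12² = 9 + 144 = 153 — holds.
(8) d = 3 ≠ 5 and f = 12 ≠ 14; both disjuncts false — fails.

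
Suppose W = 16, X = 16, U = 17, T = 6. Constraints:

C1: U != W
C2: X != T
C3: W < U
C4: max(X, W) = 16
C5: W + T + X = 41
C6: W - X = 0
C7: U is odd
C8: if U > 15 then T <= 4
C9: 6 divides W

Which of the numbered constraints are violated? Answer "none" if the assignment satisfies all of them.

Constraints 5, 8, 9 do not hold.

C1: U = 17, W = 16; distinct  holds
C2: X = 16, T = 6; distinct  holds
C3: W = 16, U = 17; 16 < 17  holds
C4: max(16, 16) = 16  holds
C5: W + T + X = 16 + 6 + 16 = 38, not 41  fails
C6: W - X = 16 - 16 = 0  holds
C7: U = 17 is odd  holds
C8: U = 17 > 15, so we need T ≤ 4; but T = 6 > 4  fails
C9: 16 = 6*2 + 4, so 6 does not divide 16  fails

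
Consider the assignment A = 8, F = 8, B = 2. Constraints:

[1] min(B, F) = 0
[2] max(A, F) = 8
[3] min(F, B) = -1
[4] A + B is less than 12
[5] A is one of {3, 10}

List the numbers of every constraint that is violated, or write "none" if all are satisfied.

[1] min(2, 8) = 2, not 0 — violated.
[2] max(8, 8) = 8 — satisfied.
[3] min(8, 2) = 2, not -1 — violated.
[4] A + B = 8 + 2 = 10; 10 < 12 — satisfied.
[5] A = 8 is not in {3, 10} — violated.

No — constraints 1, 3, 5 are not satisfied.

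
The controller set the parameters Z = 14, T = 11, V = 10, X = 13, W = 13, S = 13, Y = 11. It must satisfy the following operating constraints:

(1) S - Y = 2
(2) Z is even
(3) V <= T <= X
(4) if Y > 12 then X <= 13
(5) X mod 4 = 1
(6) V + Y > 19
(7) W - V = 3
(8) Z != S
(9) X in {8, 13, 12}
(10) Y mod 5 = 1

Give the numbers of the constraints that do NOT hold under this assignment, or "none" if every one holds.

(1) S - Y = 13 - 11 = 2 — holds.
(2) Z = 14 is even — holds.
(3) values 10 <= 11 <= 13 — holds.
(4) Y = 11, not > 12; antecedent false, conditional vacuously true — holds.
(5) 13 mod 4 = 1 — holds.
(6) V + Y = 10 + 11 = 21; 21 > 19 — holds.
(7) W - V = 13 - 10 = 3 — holds.
(8) Z = 14, S = 13; distinct — holds.
(9) X = 13 is in {8, 13, 12} — holds.
(10) 11 mod 5 = 1 — holds.

No violations.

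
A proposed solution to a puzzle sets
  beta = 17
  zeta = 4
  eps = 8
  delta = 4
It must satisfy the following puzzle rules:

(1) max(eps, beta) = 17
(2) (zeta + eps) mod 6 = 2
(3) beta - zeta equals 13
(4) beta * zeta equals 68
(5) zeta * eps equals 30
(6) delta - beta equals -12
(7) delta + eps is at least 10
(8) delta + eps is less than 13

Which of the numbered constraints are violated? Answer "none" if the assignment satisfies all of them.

(1) max(8, 17) = 17  OK
(2) zeta + eps = 12; 12 mod 6 = 0, not 2  FAIL
(3) beta - zeta = 17 - 4 = 13  OK
(4) beta * zeta = 17 * 4 = 68  OK
(5) zeta * eps = 4 * 8 = 32, not 30  FAIL
(6) delta - beta = 4 - 17 = -13, not -12  FAIL
(7) delta + eps = 4 + 8 = 12; 12 ≥ 10  OK
(8) delta + eps = 4 + 8 = 12; 12 < 13  OK

Constraints 2, 5, and 6 do not hold.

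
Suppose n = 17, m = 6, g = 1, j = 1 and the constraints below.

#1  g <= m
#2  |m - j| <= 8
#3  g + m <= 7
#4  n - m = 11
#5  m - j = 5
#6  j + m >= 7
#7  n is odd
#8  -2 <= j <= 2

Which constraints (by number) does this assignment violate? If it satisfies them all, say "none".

Yes — all constraints hold.

#1 g = 1, m = 6; 1 ≤ 6 — holds.
#2 |6 - 1| = 5; 5 ≤ 8 — holds.
#3 g + m = 1 + 6 = 7; 7 ≤ 7 — holds.
#4 n - m = 17 - 6 = 11 — holds.
#5 m - j = 6 - 1 = 5 — holds.
#6 j + m = 1 + 6 = 7; 7 ≥ 7 — holds.
#7 n = 17 is odd — holds.
#8 j = 1 lies in [-2, 2] — holds.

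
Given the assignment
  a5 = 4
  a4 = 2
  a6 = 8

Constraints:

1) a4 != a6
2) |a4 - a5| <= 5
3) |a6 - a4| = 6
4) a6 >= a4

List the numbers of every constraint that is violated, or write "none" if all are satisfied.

1) a4 = 2, a6 = 8; distinct  ✔
2) |2 - 4| = 2; 2 ≤ 5  ✔
3) |8 - 2| = 6  ✔
4) a6 = 8, a4 = 2; 8 ≥ 2  ✔

No violations.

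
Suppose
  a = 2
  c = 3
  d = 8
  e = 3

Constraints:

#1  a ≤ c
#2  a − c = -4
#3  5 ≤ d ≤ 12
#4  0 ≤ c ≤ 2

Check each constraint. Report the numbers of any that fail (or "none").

The assignment fails constraints 2 and 4.

#1 a = 2, c = 3; 2 ≤ 3  ✓
#2 a − c = 2 − 3 = -1, not -4  ✗
#3 d = 8 lies in [5, 12]  ✓
#4 c = 3 is outside [0, 2]  ✗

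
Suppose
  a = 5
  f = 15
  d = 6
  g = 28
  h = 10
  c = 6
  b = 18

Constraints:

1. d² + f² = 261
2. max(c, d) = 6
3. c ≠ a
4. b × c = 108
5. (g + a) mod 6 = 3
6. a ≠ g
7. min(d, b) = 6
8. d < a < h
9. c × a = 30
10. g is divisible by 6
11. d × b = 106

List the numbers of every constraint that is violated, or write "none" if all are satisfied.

Constraints 8, 10, 11 do not hold.

1. d² + f² = 6² + 15² = 36 + 225 = 261 — OK.
2. max(6, 6) = 6 — OK.
3. c = 6, a = 5; distinct — OK.
4. b × c = 18 × 6 = 108 — OK.
5. g + a = 33; 33 mod 6 = 3 — OK.
6. a = 5, g = 28; distinct — OK.
7. min(6, 18) = 6 — OK.
8. values 6, 5, 10; d = 6 is not < a = 5 — violated.
9. c × a = 6 × 5 = 30 — OK.
10. 28 = 6×4 + 4, so 6 does not divide 28 — violated.
11. d × b = 6 × 18 = 108, not 106 — violated.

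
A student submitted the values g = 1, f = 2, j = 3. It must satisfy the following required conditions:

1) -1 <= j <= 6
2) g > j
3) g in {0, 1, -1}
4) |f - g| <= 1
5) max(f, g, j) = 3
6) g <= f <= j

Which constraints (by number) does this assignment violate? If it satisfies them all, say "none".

The assignment fails constraint 2.

1) j = 3 lies in [-1, 6] — holds.
2) g = 1, j = 3; 1 ≤ 3 (want >) — fails.
3) g = 1 is in {0, 1, -1} — holds.
4) |2 - 1| = 1; 1 ≤ 1 — holds.
5) max(2, 1, 3) = 3 — holds.
6) values 1 <= 2 <= 3 — holds.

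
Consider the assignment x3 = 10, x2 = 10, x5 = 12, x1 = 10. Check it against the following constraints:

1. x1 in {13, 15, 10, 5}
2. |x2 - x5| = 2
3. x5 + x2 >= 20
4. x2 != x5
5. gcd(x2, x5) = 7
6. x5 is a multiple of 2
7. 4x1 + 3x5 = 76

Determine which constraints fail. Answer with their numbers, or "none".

Constraint 5 does not hold.

1. x1 = 10 is in {13, 15, 10, 5}  holds
2. |10 - 12| = 2  holds
3. x5 + x2 = 12 + 10 = 22; 22 ≥ 20  holds
4. x2 = 10, x5 = 12; distinct  holds
5. gcd(10, 12) = 2, not 7  fails
6. 12 / 2 = 6, so 2 divides 12  holds
7. 4x1 + 3x5 = 4(10) + 3(12) = 76  holds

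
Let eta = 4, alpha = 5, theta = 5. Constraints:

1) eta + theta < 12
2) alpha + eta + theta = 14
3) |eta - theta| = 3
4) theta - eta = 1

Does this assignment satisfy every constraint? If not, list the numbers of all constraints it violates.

No — constraint 3 is not satisfied.

1) eta + theta = 4 + 5 = 9; 9 < 12 — holds.
2) alpha + eta + theta = 5 + 4 + 5 = 14 — holds.
3) |4 - 5| = 1, not 3 — does not hold.
4) theta - eta = 5 - 4 = 1 — holds.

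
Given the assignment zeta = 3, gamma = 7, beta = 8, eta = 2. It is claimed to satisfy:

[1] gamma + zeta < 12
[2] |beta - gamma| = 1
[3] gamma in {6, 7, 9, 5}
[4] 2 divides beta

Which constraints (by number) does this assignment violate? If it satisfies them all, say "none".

[1] gamma + zeta = 7 + 3 = 10; 10 < 12  ✔
[2] |8 - 7| = 1  ✔
[3] gamma = 7 is in {6, 7, 9, 5}  ✔
[4] 8 / 2 = 4, so 2 divides 8  ✔

All constraints are satisfied.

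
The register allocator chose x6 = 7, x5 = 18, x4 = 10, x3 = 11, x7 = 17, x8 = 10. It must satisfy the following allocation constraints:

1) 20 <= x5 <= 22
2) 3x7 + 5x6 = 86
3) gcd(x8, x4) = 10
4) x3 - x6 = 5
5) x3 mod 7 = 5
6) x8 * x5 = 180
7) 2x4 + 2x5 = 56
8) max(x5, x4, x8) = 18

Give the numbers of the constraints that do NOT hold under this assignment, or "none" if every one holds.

No — constraints 1, 4, 5 are not satisfied.

1) x5 = 18 is outside [20, 22]  FAIL
2) 3x7 + 5x6 = 3(17) + 5(7) = 86  OK
3) gcd(10, 10) = 10  OK
4) x3 - x6 = 11 - 7 = 4, not 5  FAIL
5) 11 mod 7 = 4, not 5  FAIL
6) x8 * x5 = 10 * 18 = 180  OK
7) 2x4 + 2x5 = 2(10) + 2(18) = 56  OK
8) max(18, 10, 10) = 18  OK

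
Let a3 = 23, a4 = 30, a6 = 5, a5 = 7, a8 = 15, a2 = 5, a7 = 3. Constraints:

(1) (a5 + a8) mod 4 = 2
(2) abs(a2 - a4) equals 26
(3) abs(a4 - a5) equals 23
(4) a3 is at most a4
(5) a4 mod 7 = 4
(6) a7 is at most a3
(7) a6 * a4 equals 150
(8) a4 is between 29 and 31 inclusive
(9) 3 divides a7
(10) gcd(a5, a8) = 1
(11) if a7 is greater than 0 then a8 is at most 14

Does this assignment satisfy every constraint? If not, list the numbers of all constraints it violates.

(1) a5 + a8 = 22; 22 mod 4 = 2 — satisfied.
(2) abs(5 - 30) = 25, not 26 — violated.
(3) abs(30 - 7) = 23 — satisfied.
(4) a3 = 23, a4 = 30; 23 ≤ 30 — satisfied.
(5) 30 mod 7 = 2, not 4 — violated.
(6) a7 = 3, a3 = 23; 3 ≤ 23 — satisfied.
(7) a6 * a4 = 5 * 30 = 150 — satisfied.
(8) a4 = 30 lies in [29, 31] — satisfied.
(9) 3 / 3 = 1, so 3 divides 3 — satisfied.
(10) gcd(7, 15) = 1 — satisfied.
(11) a7 = 3 > 0, so we need a8 ≤ 14; but a8 = 15 > 14 — violated.

Violated: 2, 5, and 11.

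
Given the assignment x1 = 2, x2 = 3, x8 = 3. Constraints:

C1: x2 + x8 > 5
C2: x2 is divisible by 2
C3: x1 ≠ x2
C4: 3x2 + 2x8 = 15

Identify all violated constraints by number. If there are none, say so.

C1: x2 + x8 = 3 + 3 = 6; 6 > 5  OK
C2: 3 = 2×1 + 1, so 2 does not divide 3  FAIL
C3: x1 = 2, x2 = 3; distinct  OK
C4: 3x2 + 2x8 = 3(3) + 2(3) = 15  OK

Constraint 2 is violated.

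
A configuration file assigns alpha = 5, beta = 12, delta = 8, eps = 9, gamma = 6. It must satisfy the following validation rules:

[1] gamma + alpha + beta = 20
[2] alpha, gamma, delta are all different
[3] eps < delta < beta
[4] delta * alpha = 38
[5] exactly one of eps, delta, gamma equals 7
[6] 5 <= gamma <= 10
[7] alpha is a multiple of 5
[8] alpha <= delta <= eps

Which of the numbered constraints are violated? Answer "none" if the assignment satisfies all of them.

Constraints 1, 3, 4, 5 are violated.

[1] gamma + alpha + beta = 6 + 5 + 12 = 23, not 20  FAIL
[2] values 5, 6, 8 are pairwise distinct  OK
[3] values 9, 8, 12; eps = 9 is not < delta = 8  FAIL
[4] delta * alpha = 8 * 5 = 40, not 38  FAIL
[5] eps=9, delta=8, gamma=6; 0 of them equal 7, not exactly one  FAIL
[6] gamma = 6 lies in [5, 10]  OK
[7] 5 / 5 = 1, so 5 divides 5  OK
[8] values 5 <= 8 <= 9  OK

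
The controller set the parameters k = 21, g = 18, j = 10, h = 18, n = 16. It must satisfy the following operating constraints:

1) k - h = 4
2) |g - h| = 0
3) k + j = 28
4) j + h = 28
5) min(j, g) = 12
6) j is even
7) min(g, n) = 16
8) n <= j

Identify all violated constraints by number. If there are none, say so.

Constraints 1, 3, 5, 8 are violated.

1) k - h = 21 - 18 = 3, not 4 — fails.
2) |18 - 18| = 0 — holds.
3) k + j = 21 + 10 = 31, not 28 — fails.
4) j + h = 10 + 18 = 28 — holds.
5) min(10, 18) = 10, not 12 — fails.
6) j = 10 is even — holds.
7) min(18, 16) = 16 — holds.
8) n = 16, j = 10; 16 > 10 (want ≤) — fails.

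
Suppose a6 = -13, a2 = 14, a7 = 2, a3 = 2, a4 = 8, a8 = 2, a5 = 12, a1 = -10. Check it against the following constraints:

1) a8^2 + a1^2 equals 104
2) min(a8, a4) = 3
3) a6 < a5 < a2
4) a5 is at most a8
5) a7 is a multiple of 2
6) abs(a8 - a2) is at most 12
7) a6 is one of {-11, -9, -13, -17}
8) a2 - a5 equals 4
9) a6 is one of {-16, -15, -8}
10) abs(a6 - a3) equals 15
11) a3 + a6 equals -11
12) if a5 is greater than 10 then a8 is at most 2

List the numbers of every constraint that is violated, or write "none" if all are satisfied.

Violated: 2, 4, 8, 9.

1) a8^2 + a1^2 = 2^2 + (-10)^2 = 4 + 100 = 104  true
2) min(2, 8) = 2, not 3  false
3) values -13 < 12 < 14  true
4) a5 = 12, a8 = 2; 12 > 2 (want ≤)  false
5) 2 / 2 = 1, so 2 divides 2  true
6) abs(2 - 14) = 12; 12 ≤ 12  true
7) a6 = -13 is in {-11, -9, -13, -17}  true
8) a2 - a5 = 14 - 12 = 2, not 4  false
9) a6 = -13 is not in {-16, -15, -8}  false
10) abs(-13 - 2) = 15  true
11) a3 + a6 = 2 + (-13) = -11  true
12) a5 = 12 > 10, so we need a8 ≤ 2; a8 = 2 ≤ 2  true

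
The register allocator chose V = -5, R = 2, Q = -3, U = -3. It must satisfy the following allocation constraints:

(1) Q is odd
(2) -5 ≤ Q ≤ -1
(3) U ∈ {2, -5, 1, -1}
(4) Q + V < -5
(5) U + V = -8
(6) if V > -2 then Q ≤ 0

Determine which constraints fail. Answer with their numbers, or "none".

The assignment fails constraint 3.

(1) Q = -3 is odd — holds.
(2) Q = -3 lies in [-5, -1] — holds.
(3) U = -3 is not in {2, -5, 1, -1} — fails.
(4) Q + V = -3 + (-5) = -8; -8 < -5 — holds.
(5) U + V = -3 + (-5) = -8 — holds.
(6) V = -5, not > -2; antecedent false, conditional vacuously true — holds.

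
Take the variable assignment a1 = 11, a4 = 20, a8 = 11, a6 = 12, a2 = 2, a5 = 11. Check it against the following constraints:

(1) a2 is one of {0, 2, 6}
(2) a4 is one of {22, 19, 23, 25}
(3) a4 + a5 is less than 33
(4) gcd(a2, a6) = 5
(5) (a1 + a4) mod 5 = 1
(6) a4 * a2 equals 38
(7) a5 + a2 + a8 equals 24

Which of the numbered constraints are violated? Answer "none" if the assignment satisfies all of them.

Violated: 2, 4, and 6.

(1) a2 = 2 is in {0, 2, 6}  holds
(2) a4 = 20 is not in {22, 19, 23, 25}  fails
(3) a4 + a5 = 20 + 11 = 31; 31 < 33  holds
(4) gcd(2, 12) = 2, not 5  fails
(5) a1 + a4 = 31; 31 mod 5 = 1  holds
(6) a4 * a2 = 20 * 2 = 40, not 38  fails
(7) a5 + a2 + a8 = 11 + 2 + 11 = 24  holds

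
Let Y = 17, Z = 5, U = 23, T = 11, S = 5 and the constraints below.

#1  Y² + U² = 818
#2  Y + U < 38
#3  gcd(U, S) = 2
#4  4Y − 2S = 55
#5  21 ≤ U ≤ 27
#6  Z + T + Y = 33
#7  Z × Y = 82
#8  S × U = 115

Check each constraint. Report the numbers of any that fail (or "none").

#1 Y² + U² = 17² + 23² = 289 + 529 = 818  true
#2 Y + U = 17 + 23 = 40; 40 ≥ 38, bound 38 not met  false
#3 gcd(23, 5) = 1, not 2  false
#4 4Y − 2S = 4(17) − 2(5) = 58, not 55  false
#5 U = 23 lies in [21, 27]  true
#6 Z + T + Y = 5 + 11 + 17 = 33  true
#7 Z × Y = 5 × 17 = 85, not 82  false
#8 S × U = 5 × 23 = 115  true

The assignment fails constraints 2, 3, 4, 7.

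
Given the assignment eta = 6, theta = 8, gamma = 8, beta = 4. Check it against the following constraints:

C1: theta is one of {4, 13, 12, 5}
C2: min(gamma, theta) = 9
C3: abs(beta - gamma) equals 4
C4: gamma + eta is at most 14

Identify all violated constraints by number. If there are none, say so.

C1: theta = 8 is not in {4, 13, 12, 5} — violated.
C2: min(8, 8) = 8, not 9 — violated.
C3: abs(4 - 8) = 4 — satisfied.
C4: gamma + eta = 8 + 6 = 14; 14 ≤ 14 — satisfied.

Violated: 1 and 2.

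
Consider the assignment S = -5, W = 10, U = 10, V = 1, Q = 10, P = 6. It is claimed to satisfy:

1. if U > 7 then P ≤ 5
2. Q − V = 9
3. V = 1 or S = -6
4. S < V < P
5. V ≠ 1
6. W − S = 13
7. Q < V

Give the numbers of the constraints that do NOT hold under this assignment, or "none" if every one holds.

1. U = 10 > 7, so we need P ≤ 5; but P = 6 > 5  ✗
2. Q − V = 10 − 1 = 9  ✓
3. V = 1 = 1 (first disjunct)  ✓
4. values -5 < 1 < 6  ✓
5. V = 1, but 1 is required to differ  ✗
6. W − S = 10 − (-5) = 15, not 13  ✗
7. Q = 10, V = 1; 10 ≥ 1 (want <)  ✗

No — constraints 1, 5, 6, 7 are not satisfied.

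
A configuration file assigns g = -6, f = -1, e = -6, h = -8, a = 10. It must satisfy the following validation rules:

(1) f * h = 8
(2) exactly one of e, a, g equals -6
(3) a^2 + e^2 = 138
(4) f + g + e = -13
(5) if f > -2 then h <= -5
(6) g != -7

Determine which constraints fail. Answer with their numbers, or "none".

Constraints 2 and 3 do not hold.

(1) f * h = -1 * (-8) = 8 — holds.
(2) e=-6, a=10, g=-6; 2 of them equal -6, not exactly one — does not hold.
(3) a^2 + e^2 = 10^2 + (-6)^2 = 100 + 36 = 136, not 138 — does not hold.
(4) f + g + e = -1 + (-6) + (-6) = -13 — holds.
(5) f = -1 > -2, so we need h ≤ -5; h = -8 ≤ -5 — holds.
(6) g = -6, and -6 ≠ -7 — holds.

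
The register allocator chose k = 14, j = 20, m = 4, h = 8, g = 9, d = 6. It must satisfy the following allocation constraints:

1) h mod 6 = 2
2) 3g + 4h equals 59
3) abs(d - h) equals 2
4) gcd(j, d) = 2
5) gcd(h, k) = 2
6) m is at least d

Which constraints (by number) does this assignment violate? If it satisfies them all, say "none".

1) 8 mod 6 = 2 — satisfied.
2) 3g + 4h = 3(9) + 4(8) = 59 — satisfied.
3) abs(6 - 8) = 2 — satisfied.
4) gcd(20, 6) = 2 — satisfied.
5) gcd(8, 14) = 2 — satisfied.
6) m = 4, d = 6; 4 < 6 (want ≥) — violated.

The assignment fails constraint 6.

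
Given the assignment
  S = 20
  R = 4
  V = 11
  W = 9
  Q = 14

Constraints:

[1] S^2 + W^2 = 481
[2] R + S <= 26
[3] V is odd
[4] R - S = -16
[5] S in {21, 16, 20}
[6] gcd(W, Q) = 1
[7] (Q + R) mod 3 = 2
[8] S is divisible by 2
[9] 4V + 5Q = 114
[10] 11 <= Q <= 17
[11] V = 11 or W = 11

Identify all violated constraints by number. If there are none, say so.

Constraint 7 is violated.

[1] S^2 + W^2 = 20^2 + 9^2 = 400 + 81 = 481  yes
[2] R + S = 4 + 20 = 24; 24 ≤ 26  yes
[3] V = 11 is odd  yes
[4] R - S = 4 - 20 = -16  yes
[5] S = 20 is in {21, 16, 20}  yes
[6] gcd(9, 14) = 1  yes
[7] Q + R = 18; 18 mod 3 = 0, not 2  no
[8] 20 / 2 = 10, so 2 divides 20  yes
[9] 4V + 5Q = 4(11) + 5(14) = 114  yes
[10] Q = 14 lies in [11, 17]  yes
[11] V = 11 = 11 (first disjunct)  yes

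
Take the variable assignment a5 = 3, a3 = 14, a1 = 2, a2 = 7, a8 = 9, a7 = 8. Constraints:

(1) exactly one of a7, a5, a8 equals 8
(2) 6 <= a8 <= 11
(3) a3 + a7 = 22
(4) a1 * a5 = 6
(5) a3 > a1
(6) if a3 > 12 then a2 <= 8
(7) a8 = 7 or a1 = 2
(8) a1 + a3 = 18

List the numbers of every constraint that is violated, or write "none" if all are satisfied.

The assignment fails constraint 8.

(1) a7=8, a5=3, a8=9; 1 of them equals 8 — holds.
(2) a8 = 9 lies in [6, 11] — holds.
(3) a3 + a7 = 14 + 8 = 22 — holds.
(4) a1 * a5 = 2 * 3 = 6 — holds.
(5) a3 = 14, a1 = 2; 14 > 2 — holds.
(6) a3 = 14 > 12, so we need a2 ≤ 8; a2 = 7 ≤ 8 — holds.
(7) a8 = 9 ≠ 7, but a1 = 2 = 2 (second disjunct) — holds.
(8) a1 + a3 = 2 + 14 = 16, not 18 — does not hold.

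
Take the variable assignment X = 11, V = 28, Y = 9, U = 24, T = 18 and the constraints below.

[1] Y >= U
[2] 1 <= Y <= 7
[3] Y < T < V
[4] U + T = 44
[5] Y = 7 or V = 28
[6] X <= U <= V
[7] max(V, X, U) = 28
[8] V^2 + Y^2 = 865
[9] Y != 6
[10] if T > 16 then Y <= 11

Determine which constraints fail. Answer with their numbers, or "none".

[1] Y = 9, U = 24; 9 < 24 (want ≥) — violated.
[2] Y = 9 is outside [1, 7] — violated.
[3] values 9 < 18 < 28 — OK.
[4] U + T = 24 + 18 = 42, not 44 — violated.
[5] Y = 9 ≠ 7, but V = 28 = 28 (second disjunct) — OK.
[6] values 11 <= 24 <= 28 — OK.
[7] max(28, 11, 24) = 28 — OK.
[8] V^2 + Y^2 = 28^2 + 9^2 = 784 + 81 = 865 — OK.
[9] Y = 9, and 9 ≠ 6 — OK.
[10] T = 18 > 16, so we need Y ≤ 11; Y = 9 ≤ 11 — OK.

Constraints 1, 2, and 4 are violated.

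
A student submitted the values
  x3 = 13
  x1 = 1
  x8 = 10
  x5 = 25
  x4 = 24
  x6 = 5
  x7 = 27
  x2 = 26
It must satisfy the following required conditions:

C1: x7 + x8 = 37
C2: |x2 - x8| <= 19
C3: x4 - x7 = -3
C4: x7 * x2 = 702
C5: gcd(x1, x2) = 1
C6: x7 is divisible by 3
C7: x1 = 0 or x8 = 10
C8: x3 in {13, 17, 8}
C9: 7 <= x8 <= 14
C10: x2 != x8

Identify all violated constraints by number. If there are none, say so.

None — every constraint holds.

C1: x7 + x8 = 27 + 10 = 37 — holds.
C2: |26 - 10| = 16; 16 ≤ 19 — holds.
C3: x4 - x7 = 24 - 27 = -3 — holds.
C4: x7 * x2 = 27 * 26 = 702 — holds.
C5: gcd(1, 26) = 1 — holds.
C6: 27 / 3 = 9, so 3 divides 27 — holds.
C7: x1 = 1 ≠ 0, but x8 = 10 = 10 (second disjunct) — holds.
C8: x3 = 13 is in {13, 17, 8} — holds.
C9: x8 = 10 lies in [7, 14] — holds.
C10: x2 = 26, x8 = 10; distinct — holds.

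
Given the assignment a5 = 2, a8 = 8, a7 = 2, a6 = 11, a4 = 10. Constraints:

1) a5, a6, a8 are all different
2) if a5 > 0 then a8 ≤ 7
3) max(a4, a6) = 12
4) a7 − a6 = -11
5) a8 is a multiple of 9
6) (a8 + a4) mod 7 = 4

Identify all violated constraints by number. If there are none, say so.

1) values 2, 11, 8 are pairwise distinct  OK
2) a5 = 2 > 0, so we need a8 ≤ 7; but a8 = 8 > 7  FAIL
3) max(10, 11) = 11, not 12  FAIL
4) a7 − a6 = 2 − 11 = -9, not -11  FAIL
5) 8 = 9×0 + 8, so 9 does not divide 8  FAIL
6) a8 + a4 = 18; 18 mod 7 = 4  OK

The assignment fails constraints 2, 3, 4, and 5.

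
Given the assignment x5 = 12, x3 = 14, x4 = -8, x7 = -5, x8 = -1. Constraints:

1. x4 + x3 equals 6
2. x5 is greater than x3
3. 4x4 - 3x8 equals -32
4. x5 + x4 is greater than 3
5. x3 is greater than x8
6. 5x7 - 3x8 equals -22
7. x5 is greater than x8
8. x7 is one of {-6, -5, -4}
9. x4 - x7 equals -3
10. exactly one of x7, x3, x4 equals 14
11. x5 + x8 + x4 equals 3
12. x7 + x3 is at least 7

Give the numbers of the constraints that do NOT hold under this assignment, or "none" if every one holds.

1. x4 + x3 = -8 + 14 = 6 — satisfied.
2. x5 = 12, x3 = 14; 12 ≤ 14 (want >) — violated.
3. 4x4 - 3x8 = 4(-8) - 3(-1) = -29, not -32 — violated.
4. x5 + x4 = 12 + (-8) = 4; 4 > 3 — satisfied.
5. x3 = 14, x8 = -1; 14 > -1 — satisfied.
6. 5x7 - 3x8 = 5(-5) - 3(-1) = -22 — satisfied.
7. x5 = 12, x8 = -1; 12 > -1 — satisfied.
8. x7 = -5 is in {-6, -5, -4} — satisfied.
9. x4 - x7 = -8 - (-5) = -3 — satisfied.
10. x7=-5, x3=14, x4=-8; 1 of them equals 14 — satisfied.
11. x5 + x8 + x4 = 12 + (-1) + (-8) = 3 — satisfied.
12. x7 + x3 = -5 + 14 = 9; 9 ≥ 7 — satisfied.

Constraints 2 and 3 do not hold.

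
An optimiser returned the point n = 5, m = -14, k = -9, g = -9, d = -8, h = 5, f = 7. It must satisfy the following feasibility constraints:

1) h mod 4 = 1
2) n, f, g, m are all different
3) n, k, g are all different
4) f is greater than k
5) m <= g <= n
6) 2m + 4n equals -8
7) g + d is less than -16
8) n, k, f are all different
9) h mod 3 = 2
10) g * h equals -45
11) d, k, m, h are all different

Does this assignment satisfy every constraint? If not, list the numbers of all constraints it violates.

1) 5 mod 4 = 1 — holds.
2) values 5, 7, -9, -14 are pairwise distinct — holds.
3) k = g = -9, not all different — fails.
4) f = 7, k = -9; 7 > -9 — holds.
5) values -14 <= -9 <= 5 — holds.
6) 2m + 4n = 2(-14) + 4(5) = -8 — holds.
7) g + d = -9 + (-8) = -17; -17 < -16 — holds.
8) values 5, -9, 7 are pairwise distinct — holds.
9) 5 mod 3 = 2 — holds.
10) g * h = -9 * 5 = -45 — holds.
11) values -8, -9, -14, 5 are pairwise distinct — holds.

Constraint 3 does not hold.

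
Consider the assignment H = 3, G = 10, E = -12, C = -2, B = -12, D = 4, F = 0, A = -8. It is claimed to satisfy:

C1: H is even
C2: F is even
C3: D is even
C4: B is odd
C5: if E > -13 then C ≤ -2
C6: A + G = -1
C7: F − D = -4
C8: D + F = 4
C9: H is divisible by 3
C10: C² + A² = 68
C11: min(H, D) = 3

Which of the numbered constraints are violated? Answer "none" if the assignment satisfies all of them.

Constraints 1, 4, 6 do not hold.

C1: H = 3 is odd — fails.
C2: F = 0 is even — holds.
C3: D = 4 is even — holds.
C4: B = -12 is even — fails.
C5: E = -12 > -13, so we need C ≤ -2; C = -2 ≤ -2 — holds.
C6: A + G = -8 + 10 = 2, not -1 — fails.
C7: F − D = 0 − 4 = -4 — holds.
C8: D + F = 4 + 0 = 4 — holds.
C9: 3 / 3 = 1, so 3 divides 3 — holds.
C10: C² + A² = (-2)² + (-8)² = 4 + 64 = 68 — holds.
C11: min(3, 4) = 3 — holds.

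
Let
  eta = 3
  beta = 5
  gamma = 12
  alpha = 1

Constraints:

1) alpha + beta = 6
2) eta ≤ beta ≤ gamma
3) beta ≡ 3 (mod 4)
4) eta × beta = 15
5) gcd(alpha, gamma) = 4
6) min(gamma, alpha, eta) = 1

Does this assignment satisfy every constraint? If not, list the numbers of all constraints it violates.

1) alpha + beta = 1 + 5 = 6  OK
2) values 3 ≤ 5 ≤ 12  OK
3) 5 mod 4 = 1, not 3  FAIL
4) eta × beta = 3 × 5 = 15  OK
5) gcd(1, 12) = 1, not 4  FAIL
6) min(12, 1, 3) = 1  OK

Constraints 3, 5 do not hold.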